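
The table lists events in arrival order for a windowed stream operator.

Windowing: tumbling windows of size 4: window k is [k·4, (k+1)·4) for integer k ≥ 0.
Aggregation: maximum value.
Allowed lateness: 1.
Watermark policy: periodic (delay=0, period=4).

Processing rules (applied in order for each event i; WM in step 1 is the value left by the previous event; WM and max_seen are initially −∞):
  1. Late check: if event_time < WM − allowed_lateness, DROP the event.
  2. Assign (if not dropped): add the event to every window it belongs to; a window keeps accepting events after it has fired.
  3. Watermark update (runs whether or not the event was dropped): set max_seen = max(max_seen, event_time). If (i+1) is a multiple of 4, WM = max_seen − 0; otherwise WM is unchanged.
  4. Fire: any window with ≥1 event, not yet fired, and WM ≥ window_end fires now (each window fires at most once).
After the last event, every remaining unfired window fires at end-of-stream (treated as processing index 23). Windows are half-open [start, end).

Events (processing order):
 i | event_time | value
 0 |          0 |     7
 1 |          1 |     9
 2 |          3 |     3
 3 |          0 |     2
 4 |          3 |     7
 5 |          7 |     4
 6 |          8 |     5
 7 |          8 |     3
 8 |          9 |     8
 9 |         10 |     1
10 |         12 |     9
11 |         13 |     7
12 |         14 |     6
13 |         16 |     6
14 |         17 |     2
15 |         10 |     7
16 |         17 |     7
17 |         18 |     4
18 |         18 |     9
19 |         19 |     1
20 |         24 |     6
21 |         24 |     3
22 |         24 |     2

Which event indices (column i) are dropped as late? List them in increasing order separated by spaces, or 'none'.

i=0 t=0 v=7: → [0,4); WM=−∞
i=1 t=1 v=9: → [0,4); WM=−∞
i=2 t=3 v=3: → [0,4); WM=−∞
i=3 t=0 v=2: → [0,4); WM=3
i=4 t=3 v=7: → [0,4); WM=3
i=5 t=7 v=4: → [4,8); WM=3
i=6 t=8 v=5: → [8,12); WM=3
i=7 t=8 v=3: → [8,12); WM=8; [0,4) fires=9 [4,8) fires=4
i=8 t=9 v=8: → [8,12); WM=8
i=9 t=10 v=1: → [8,12); WM=8
i=10 t=12 v=9: → [12,16); WM=8
i=11 t=13 v=7: → [12,16); WM=13; [8,12) fires=8
i=12 t=14 v=6: → [12,16); WM=13
i=13 t=16 v=6: → [16,20); WM=13
i=14 t=17 v=2: → [16,20); WM=13
i=15 t=10 v=7: DROP (t<13-1); WM=17; [12,16) fires=9
i=16 t=17 v=7: → [16,20); WM=17
i=17 t=18 v=4: → [16,20); WM=17
i=18 t=18 v=9: → [16,20); WM=17
i=19 t=19 v=1: → [16,20); WM=19
i=20 t=24 v=6: → [24,28); WM=19
i=21 t=24 v=3: → [24,28); WM=19
i=22 t=24 v=2: → [24,28); WM=19

15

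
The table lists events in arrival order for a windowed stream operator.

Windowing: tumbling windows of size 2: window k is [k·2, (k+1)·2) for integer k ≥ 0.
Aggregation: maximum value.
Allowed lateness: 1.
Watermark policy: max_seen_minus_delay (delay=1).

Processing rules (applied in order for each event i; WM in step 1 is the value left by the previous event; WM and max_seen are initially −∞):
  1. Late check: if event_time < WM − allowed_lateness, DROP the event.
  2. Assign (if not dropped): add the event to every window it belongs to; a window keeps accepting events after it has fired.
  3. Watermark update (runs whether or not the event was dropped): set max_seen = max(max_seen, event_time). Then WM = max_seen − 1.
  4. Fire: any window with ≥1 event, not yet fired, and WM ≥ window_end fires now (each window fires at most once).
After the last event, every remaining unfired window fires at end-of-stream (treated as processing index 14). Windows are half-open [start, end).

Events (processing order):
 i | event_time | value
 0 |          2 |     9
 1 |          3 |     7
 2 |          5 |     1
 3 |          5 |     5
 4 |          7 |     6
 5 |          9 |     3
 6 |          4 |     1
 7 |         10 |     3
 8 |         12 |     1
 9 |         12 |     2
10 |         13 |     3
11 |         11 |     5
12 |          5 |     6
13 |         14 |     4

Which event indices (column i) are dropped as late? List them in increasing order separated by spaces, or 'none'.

i=0 t=2 v=9: → [2,4); WM=1
i=1 t=3 v=7: → [2,4); WM=2
i=2 t=5 v=1: → [4,6); WM=4; [2,4) fires=9
i=3 t=5 v=5: → [4,6); WM=4
i=4 t=7 v=6: → [6,8); WM=6; [4,6) fires=5
i=5 t=9 v=3: → [8,10); WM=8; [6,8) fires=6
i=6 t=4 v=1: DROP (t<8-1); WM=8
i=7 t=10 v=3: → [10,12); WM=9
i=8 t=12 v=1: → [12,14); WM=11; [8,10) fires=3
i=9 t=12 v=2: → [12,14); WM=11
i=10 t=13 v=3: → [12,14); WM=12; [10,12) fires=3
i=11 t=11 v=5: → [10,12); WM=12
i=12 t=5 v=6: DROP (t<12-1); WM=12
i=13 t=14 v=4: → [14,16); WM=13

6 12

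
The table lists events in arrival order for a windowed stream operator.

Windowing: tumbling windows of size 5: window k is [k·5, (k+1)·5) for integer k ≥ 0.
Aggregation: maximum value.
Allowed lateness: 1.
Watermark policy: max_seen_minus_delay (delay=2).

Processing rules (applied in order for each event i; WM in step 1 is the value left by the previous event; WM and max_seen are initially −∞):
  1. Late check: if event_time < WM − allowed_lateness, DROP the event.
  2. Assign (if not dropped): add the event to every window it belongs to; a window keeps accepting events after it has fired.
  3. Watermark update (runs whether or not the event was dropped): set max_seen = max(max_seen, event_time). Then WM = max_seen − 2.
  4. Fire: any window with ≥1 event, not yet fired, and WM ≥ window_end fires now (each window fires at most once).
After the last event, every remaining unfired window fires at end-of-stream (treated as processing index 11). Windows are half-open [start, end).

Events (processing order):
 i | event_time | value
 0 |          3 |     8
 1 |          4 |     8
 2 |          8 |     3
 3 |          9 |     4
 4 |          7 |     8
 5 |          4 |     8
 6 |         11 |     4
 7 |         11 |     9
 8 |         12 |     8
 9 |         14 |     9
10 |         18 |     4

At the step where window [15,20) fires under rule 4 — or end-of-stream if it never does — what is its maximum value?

4

i=0 t=3 v=8: → [0,5); WM=1
i=1 t=4 v=8: → [0,5); WM=2
i=2 t=8 v=3: → [5,10); WM=6; [0,5) fires=8
i=3 t=9 v=4: → [5,10); WM=7
i=4 t=7 v=8: → [5,10); WM=7
i=5 t=4 v=8: DROP (t<7-1); WM=7
i=6 t=11 v=4: → [10,15); WM=9
i=7 t=11 v=9: → [10,15); WM=9
i=8 t=12 v=8: → [10,15); WM=10; [5,10) fires=8
i=9 t=14 v=9: → [10,15); WM=12
i=10 t=18 v=4: → [15,20); WM=16; [10,15) fires=9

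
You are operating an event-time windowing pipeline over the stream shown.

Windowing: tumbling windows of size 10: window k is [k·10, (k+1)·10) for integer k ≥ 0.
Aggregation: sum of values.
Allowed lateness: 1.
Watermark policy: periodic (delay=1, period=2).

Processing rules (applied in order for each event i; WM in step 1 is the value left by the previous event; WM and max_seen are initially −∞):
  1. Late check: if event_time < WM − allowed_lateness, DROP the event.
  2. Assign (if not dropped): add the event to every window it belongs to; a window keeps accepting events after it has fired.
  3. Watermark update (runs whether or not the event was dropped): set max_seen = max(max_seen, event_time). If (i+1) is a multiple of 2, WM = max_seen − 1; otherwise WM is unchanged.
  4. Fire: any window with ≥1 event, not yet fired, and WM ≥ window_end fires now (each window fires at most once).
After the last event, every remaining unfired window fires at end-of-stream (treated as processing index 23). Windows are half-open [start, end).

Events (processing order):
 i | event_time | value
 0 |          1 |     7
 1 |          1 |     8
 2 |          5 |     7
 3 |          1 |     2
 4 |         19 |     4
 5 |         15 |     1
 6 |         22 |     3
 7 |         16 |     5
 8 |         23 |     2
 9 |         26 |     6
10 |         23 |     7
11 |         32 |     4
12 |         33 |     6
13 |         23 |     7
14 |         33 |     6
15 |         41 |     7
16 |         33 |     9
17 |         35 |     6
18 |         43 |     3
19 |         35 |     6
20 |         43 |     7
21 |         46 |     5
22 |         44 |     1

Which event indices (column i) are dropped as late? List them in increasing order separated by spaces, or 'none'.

7 10 13 16 17 19

i=0 t=1 v=7: → [0,10); WM=−∞
i=1 t=1 v=8: → [0,10); WM=0
i=2 t=5 v=7: → [0,10); WM=0
i=3 t=1 v=2: → [0,10); WM=4
i=4 t=19 v=4: → [10,20); WM=4
i=5 t=15 v=1: → [10,20); WM=18; [0,10) fires=24
i=6 t=22 v=3: → [20,30); WM=18
i=7 t=16 v=5: DROP (t<18-1); WM=21; [10,20) fires=5
i=8 t=23 v=2: → [20,30); WM=21
i=9 t=26 v=6: → [20,30); WM=25
i=10 t=23 v=7: DROP (t<25-1); WM=25
i=11 t=32 v=4: → [30,40); WM=31; [20,30) fires=11
i=12 t=33 v=6: → [30,40); WM=31
i=13 t=23 v=7: DROP (t<31-1); WM=32
i=14 t=33 v=6: → [30,40); WM=32
i=15 t=41 v=7: → [40,50); WM=40; [30,40) fires=16
i=16 t=33 v=9: DROP (t<40-1); WM=40
i=17 t=35 v=6: DROP (t<40-1); WM=40
i=18 t=43 v=3: → [40,50); WM=40
i=19 t=35 v=6: DROP (t<40-1); WM=42
i=20 t=43 v=7: → [40,50); WM=42
i=21 t=46 v=5: → [40,50); WM=45
i=22 t=44 v=1: → [40,50); WM=45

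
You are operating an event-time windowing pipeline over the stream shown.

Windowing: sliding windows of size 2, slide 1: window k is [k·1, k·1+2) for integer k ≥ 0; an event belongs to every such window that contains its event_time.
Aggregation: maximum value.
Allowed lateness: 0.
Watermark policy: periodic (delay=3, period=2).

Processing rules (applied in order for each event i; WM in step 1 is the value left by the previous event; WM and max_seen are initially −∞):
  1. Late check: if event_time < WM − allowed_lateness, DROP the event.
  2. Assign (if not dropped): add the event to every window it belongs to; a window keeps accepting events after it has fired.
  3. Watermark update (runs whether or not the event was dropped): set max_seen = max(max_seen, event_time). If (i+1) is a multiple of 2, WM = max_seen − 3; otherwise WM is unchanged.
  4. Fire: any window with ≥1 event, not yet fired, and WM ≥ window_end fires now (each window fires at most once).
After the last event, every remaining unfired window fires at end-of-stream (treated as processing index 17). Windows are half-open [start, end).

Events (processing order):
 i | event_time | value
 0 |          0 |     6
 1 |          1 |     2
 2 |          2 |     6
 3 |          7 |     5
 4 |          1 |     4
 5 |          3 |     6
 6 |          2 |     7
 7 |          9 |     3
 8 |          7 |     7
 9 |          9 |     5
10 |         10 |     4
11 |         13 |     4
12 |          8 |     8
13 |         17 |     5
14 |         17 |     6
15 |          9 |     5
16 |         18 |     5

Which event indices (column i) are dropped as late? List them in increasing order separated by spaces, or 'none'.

i=0 t=0 v=6: → [0,2); WM=−∞
i=1 t=1 v=2: → [1,3),[0,2); WM=-2
i=2 t=2 v=6: → [2,4),[1,3); WM=-2
i=3 t=7 v=5: → [7,9),[6,8); WM=4; [0,2) fires=6 [1,3) fires=6 [2,4) fires=6
i=4 t=1 v=4: DROP (t<4-0); WM=4
i=5 t=3 v=6: DROP (t<4-0); WM=4
i=6 t=2 v=7: DROP (t<4-0); WM=4
i=7 t=9 v=3: → [9,11),[8,10); WM=6
i=8 t=7 v=7: → [7,9),[6,8); WM=6
i=9 t=9 v=5: → [9,11),[8,10); WM=6
i=10 t=10 v=4: → [10,12),[9,11); WM=6
i=11 t=13 v=4: → [13,15),[12,14); WM=10; [6,8) fires=7 [7,9) fires=7 [8,10) fires=5
i=12 t=8 v=8: DROP (t<10-0); WM=10
i=13 t=17 v=5: → [17,19),[16,18); WM=14; [9,11) fires=5 [10,12) fires=4 [12,14) fires=4
i=14 t=17 v=6: → [17,19),[16,18); WM=14
i=15 t=9 v=5: DROP (t<14-0); WM=14
i=16 t=18 v=5: → [18,20),[17,19); WM=14

4 5 6 12 15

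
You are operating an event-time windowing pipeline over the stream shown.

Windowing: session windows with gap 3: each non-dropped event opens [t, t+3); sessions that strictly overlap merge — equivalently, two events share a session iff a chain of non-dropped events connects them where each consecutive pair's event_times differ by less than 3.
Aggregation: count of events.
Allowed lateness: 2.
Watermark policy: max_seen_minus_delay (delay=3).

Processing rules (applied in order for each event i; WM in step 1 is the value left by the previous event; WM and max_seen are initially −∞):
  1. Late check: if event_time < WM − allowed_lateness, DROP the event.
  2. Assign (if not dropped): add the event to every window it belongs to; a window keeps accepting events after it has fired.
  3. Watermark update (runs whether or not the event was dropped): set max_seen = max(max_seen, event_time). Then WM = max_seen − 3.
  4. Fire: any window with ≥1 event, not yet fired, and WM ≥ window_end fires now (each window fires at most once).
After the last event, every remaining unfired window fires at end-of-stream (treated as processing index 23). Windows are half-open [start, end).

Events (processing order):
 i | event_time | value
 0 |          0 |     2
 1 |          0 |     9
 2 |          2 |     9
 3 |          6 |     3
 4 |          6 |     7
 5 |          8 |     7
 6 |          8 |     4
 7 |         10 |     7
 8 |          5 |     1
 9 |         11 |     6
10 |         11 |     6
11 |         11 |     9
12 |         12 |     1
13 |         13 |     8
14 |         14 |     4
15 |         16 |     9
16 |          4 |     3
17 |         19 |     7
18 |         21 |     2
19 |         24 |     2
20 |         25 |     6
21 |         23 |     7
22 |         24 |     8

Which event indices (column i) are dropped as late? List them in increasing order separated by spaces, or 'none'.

16

i=0 t=0 v=2: → [0,3); WM=-3
i=1 t=0 v=9: → [0,3); WM=-3
i=2 t=2 v=9: → [0,5); WM=-1
i=3 t=6 v=3: → [6,9); WM=3
i=4 t=6 v=7: → [6,9); WM=3
i=5 t=8 v=7: → [6,11); WM=5
i=6 t=8 v=4: → [6,11); WM=5
i=7 t=10 v=7: → [6,13); WM=7
i=8 t=5 v=1: → [5,13); WM=7
i=9 t=11 v=6: → [5,14); WM=8
i=10 t=11 v=6: → [5,14); WM=8
i=11 t=11 v=9: → [5,14); WM=8
i=12 t=12 v=1: → [5,15); WM=9
i=13 t=13 v=8: → [5,16); WM=10
i=14 t=14 v=4: → [5,17); WM=11
i=15 t=16 v=9: → [5,19); WM=13
i=16 t=4 v=3: DROP (t<13-2); WM=13
i=17 t=19 v=7: → [19,22); WM=16
i=18 t=21 v=2: → [19,24); WM=18
i=19 t=24 v=2: → [24,27); WM=21
i=20 t=25 v=6: → [24,28); WM=22
i=21 t=23 v=7: → [19,28); WM=22
i=22 t=24 v=8: → [19,28); WM=22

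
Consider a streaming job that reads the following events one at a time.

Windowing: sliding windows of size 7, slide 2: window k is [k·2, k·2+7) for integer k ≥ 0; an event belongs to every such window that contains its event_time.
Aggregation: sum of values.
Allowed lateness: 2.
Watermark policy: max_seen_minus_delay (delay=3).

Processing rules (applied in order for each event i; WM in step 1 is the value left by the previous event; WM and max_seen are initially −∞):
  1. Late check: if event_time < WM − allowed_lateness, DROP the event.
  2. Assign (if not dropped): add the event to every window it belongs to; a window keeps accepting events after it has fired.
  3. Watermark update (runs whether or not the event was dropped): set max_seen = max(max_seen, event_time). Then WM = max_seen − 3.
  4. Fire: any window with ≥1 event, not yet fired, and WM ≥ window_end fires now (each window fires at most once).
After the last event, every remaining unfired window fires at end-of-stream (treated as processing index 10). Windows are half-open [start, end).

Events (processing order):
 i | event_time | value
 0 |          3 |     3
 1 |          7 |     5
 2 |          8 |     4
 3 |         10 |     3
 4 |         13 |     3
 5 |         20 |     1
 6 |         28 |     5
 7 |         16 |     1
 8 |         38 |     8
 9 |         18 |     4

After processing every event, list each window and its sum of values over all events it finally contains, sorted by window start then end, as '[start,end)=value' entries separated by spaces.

i=0 t=3 v=3: → [2,9),[0,7); WM=0
i=1 t=7 v=5: → [6,13),[4,11),[2,9); WM=4
i=2 t=8 v=4: → [8,15),[6,13),[4,11),[2,9); WM=5
i=3 t=10 v=3: → [10,17),[8,15),[6,13),[4,11); WM=7; [0,7) fires=3
i=4 t=13 v=3: → [12,19),[10,17),[8,15); WM=10; [2,9) fires=12
i=5 t=20 v=1: → [20,27),[18,25),[16,23),[14,21); WM=17; [4,11) fires=12 [6,13) fires=12 [8,15) fires=10 [10,17) fires=6
i=6 t=28 v=5: → [28,35),[26,33),[24,31),[22,29); WM=25; [12,19) fires=3 [14,21) fires=1 [16,23) fires=1 [18,25) fires=1
i=7 t=16 v=1: DROP (t<25-2); WM=25
i=8 t=38 v=8: → [38,45),[36,43),[34,41),[32,39); WM=35; [20,27) fires=1 [22,29) fires=5 [24,31) fires=5 [26,33) fires=5 [28,35) fires=5
i=9 t=18 v=4: DROP (t<35-2); WM=35

[0,7)=3 [2,9)=12 [4,11)=12 [6,13)=12 [8,15)=10 [10,17)=6 [12,19)=3 [14,21)=1 [16,23)=1 [18,25)=1 [20,27)=1 [22,29)=5 [24,31)=5 [26,33)=5 [28,35)=5 [32,39)=8 [34,41)=8 [36,43)=8 [38,45)=8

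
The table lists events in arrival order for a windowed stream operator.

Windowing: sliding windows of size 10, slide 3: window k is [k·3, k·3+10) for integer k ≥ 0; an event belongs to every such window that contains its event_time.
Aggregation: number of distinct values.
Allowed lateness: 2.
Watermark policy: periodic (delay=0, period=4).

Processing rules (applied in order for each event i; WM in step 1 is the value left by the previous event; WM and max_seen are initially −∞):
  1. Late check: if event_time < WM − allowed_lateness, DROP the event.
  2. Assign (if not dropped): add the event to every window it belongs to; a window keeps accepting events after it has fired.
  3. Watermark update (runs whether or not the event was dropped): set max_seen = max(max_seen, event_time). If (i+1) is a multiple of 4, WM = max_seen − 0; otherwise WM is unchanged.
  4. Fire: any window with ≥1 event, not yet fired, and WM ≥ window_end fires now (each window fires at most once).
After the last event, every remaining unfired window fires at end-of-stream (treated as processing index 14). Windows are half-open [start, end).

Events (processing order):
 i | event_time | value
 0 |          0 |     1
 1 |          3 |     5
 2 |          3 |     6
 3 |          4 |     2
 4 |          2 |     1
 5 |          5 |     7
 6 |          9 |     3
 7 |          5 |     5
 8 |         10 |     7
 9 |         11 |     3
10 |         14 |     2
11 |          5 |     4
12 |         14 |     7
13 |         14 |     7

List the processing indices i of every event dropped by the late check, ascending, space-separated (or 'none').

11

i=0 t=0 v=1: → [0,10); WM=−∞
i=1 t=3 v=5: → [3,13),[0,10); WM=−∞
i=2 t=3 v=6: → [3,13),[0,10); WM=−∞
i=3 t=4 v=2: → [3,13),[0,10); WM=4
i=4 t=2 v=1: → [0,10); WM=4
i=5 t=5 v=7: → [3,13),[0,10); WM=4
i=6 t=9 v=3: → [9,19),[6,16),[3,13),[0,10); WM=4
i=7 t=5 v=5: → [3,13),[0,10); WM=9
i=8 t=10 v=7: → [9,19),[6,16),[3,13); WM=9
i=9 t=11 v=3: → [9,19),[6,16),[3,13); WM=9
i=10 t=14 v=2: → [12,22),[9,19),[6,16); WM=9
i=11 t=5 v=4: DROP (t<9-2); WM=14; [0,10) fires=6 [3,13) fires=5
i=12 t=14 v=7: → [12,22),[9,19),[6,16); WM=14
i=13 t=14 v=7: → [12,22),[9,19),[6,16); WM=14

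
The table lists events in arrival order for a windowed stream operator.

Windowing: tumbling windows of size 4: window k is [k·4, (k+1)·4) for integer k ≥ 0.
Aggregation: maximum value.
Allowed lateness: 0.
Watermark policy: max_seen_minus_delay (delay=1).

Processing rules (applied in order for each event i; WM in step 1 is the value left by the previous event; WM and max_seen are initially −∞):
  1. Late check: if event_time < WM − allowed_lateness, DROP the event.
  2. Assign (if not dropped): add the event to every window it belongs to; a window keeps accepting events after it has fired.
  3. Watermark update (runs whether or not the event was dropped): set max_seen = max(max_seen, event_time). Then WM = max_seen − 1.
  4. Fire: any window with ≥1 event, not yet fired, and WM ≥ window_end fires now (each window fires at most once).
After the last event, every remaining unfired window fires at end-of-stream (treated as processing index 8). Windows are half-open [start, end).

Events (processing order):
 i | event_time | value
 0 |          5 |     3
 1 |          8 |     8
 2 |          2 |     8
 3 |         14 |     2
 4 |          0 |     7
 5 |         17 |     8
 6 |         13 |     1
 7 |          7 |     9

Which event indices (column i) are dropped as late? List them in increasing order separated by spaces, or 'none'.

2 4 6 7

i=0 t=5 v=3: → [4,8); WM=4
i=1 t=8 v=8: → [8,12); WM=7
i=2 t=2 v=8: DROP (t<7-0); WM=7
i=3 t=14 v=2: → [12,16); WM=13; [4,8) fires=3 [8,12) fires=8
i=4 t=0 v=7: DROP (t<13-0); WM=13
i=5 t=17 v=8: → [16,20); WM=16; [12,16) fires=2
i=6 t=13 v=1: DROP (t<16-0); WM=16
i=7 t=7 v=9: DROP (t<16-0); WM=16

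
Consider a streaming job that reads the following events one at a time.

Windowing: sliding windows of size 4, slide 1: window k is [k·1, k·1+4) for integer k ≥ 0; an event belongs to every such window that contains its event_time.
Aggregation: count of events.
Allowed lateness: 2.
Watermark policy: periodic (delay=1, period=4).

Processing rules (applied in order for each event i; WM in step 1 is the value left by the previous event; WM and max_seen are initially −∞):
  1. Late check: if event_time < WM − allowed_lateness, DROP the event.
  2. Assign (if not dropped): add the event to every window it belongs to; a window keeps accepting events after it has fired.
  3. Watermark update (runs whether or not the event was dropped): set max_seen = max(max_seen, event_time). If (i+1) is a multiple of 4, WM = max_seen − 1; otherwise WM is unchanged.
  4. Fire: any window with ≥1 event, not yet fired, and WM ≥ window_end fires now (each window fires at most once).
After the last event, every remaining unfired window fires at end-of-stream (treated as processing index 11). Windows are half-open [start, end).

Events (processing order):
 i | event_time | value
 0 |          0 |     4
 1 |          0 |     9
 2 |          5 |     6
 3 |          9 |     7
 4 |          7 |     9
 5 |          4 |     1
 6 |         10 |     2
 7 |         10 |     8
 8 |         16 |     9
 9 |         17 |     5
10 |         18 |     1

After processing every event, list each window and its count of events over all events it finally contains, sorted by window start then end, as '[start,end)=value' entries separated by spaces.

i=0 t=0 v=4: → [0,4); WM=−∞
i=1 t=0 v=9: → [0,4); WM=−∞
i=2 t=5 v=6: → [5,9),[4,8),[3,7),[2,6); WM=−∞
i=3 t=9 v=7: → [9,13),[8,12),[7,11),[6,10); WM=8; [0,4) fires=2 [2,6) fires=1 [3,7) fires=1 [4,8) fires=1
i=4 t=7 v=9: → [7,11),[6,10),[5,9),[4,8); WM=8
i=5 t=4 v=1: DROP (t<8-2); WM=8
i=6 t=10 v=2: → [10,14),[9,13),[8,12),[7,11); WM=8
i=7 t=10 v=8: → [10,14),[9,13),[8,12),[7,11); WM=9; [5,9) fires=2
i=8 t=16 v=9: → [16,20),[15,19),[14,18),[13,17); WM=9
i=9 t=17 v=5: → [17,21),[16,20),[15,19),[14,18); WM=9
i=10 t=18 v=1: → [18,22),[17,21),[16,20),[15,19); WM=9

[0,4)=2 [2,6)=1 [3,7)=1 [4,8)=2 [5,9)=2 [6,10)=2 [7,11)=4 [8,12)=3 [9,13)=3 [10,14)=2 [13,17)=1 [14,18)=2 [15,19)=3 [16,20)=3 [17,21)=2 [18,22)=1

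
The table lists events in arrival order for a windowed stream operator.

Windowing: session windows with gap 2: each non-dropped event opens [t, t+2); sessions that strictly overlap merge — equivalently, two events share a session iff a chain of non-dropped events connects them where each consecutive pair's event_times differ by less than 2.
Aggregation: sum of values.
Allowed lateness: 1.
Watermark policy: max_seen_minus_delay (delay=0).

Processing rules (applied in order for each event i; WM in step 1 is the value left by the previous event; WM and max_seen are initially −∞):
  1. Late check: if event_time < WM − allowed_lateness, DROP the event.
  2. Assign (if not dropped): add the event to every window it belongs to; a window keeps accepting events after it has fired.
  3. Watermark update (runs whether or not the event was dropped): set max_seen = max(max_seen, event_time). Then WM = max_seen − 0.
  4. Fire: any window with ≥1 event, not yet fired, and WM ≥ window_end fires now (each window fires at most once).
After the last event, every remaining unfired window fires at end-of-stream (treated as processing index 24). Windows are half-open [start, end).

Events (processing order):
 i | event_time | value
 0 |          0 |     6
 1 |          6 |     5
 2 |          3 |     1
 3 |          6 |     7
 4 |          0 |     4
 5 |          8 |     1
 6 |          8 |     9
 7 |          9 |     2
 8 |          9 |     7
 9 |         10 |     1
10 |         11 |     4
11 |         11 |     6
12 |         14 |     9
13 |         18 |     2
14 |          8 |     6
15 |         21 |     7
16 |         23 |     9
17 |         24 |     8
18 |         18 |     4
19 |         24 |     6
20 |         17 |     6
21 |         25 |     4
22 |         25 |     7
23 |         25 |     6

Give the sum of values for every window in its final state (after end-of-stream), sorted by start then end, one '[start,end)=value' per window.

i=0 t=0 v=6: → [0,2); WM=0
i=1 t=6 v=5: → [6,8); WM=6
i=2 t=3 v=1: DROP (t<6-1); WM=6
i=3 t=6 v=7: → [6,8); WM=6
i=4 t=0 v=4: DROP (t<6-1); WM=6
i=5 t=8 v=1: → [8,10); WM=8
i=6 t=8 v=9: → [8,10); WM=8
i=7 t=9 v=2: → [8,11); WM=9
i=8 t=9 v=7: → [8,11); WM=9
i=9 t=10 v=1: → [8,12); WM=10
i=10 t=11 v=4: → [8,13); WM=11
i=11 t=11 v=6: → [8,13); WM=11
i=12 t=14 v=9: → [14,16); WM=14
i=13 t=18 v=2: → [18,20); WM=18
i=14 t=8 v=6: DROP (t<18-1); WM=18
i=15 t=21 v=7: → [21,23); WM=21
i=16 t=23 v=9: → [23,25); WM=23
i=17 t=24 v=8: → [23,26); WM=24
i=18 t=18 v=4: DROP (t<24-1); WM=24
i=19 t=24 v=6: → [23,26); WM=24
i=20 t=17 v=6: DROP (t<24-1); WM=24
i=21 t=25 v=4: → [23,27); WM=25
i=22 t=25 v=7: → [23,27); WM=25
i=23 t=25 v=6: → [23,27); WM=25

[0,2)=6 [6,8)=12 [8,13)=30 [14,16)=9 [18,20)=2 [21,23)=7 [23,27)=40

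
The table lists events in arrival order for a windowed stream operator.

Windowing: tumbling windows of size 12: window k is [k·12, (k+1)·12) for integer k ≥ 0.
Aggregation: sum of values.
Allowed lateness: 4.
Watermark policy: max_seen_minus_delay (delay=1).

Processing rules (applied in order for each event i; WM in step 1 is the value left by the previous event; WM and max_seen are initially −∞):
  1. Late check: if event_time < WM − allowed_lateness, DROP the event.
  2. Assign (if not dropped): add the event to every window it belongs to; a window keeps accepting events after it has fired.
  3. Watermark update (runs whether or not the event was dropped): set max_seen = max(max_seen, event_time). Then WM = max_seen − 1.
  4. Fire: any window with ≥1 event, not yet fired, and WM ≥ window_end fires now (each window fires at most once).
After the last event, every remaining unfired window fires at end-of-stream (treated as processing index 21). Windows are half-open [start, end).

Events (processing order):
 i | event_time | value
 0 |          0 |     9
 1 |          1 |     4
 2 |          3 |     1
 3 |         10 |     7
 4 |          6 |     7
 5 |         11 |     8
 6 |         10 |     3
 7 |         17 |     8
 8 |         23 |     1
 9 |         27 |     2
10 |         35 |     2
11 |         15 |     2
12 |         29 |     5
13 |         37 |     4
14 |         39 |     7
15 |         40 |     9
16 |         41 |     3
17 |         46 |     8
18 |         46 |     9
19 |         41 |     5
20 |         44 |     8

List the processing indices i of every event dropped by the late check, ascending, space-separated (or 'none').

11 12

i=0 t=0 v=9: → [0,12); WM=-1
i=1 t=1 v=4: → [0,12); WM=0
i=2 t=3 v=1: → [0,12); WM=2
i=3 t=10 v=7: → [0,12); WM=9
i=4 t=6 v=7: → [0,12); WM=9
i=5 t=11 v=8: → [0,12); WM=10
i=6 t=10 v=3: → [0,12); WM=10
i=7 t=17 v=8: → [12,24); WM=16; [0,12) fires=39
i=8 t=23 v=1: → [12,24); WM=22
i=9 t=27 v=2: → [24,36); WM=26; [12,24) fires=9
i=10 t=35 v=2: → [24,36); WM=34
i=11 t=15 v=2: DROP (t<34-4); WM=34
i=12 t=29 v=5: DROP (t<34-4); WM=34
i=13 t=37 v=4: → [36,48); WM=36; [24,36) fires=4
i=14 t=39 v=7: → [36,48); WM=38
i=15 t=40 v=9: → [36,48); WM=39
i=16 t=41 v=3: → [36,48); WM=40
i=17 t=46 v=8: → [36,48); WM=45
i=18 t=46 v=9: → [36,48); WM=45
i=19 t=41 v=5: → [36,48); WM=45
i=20 t=44 v=8: → [36,48); WM=45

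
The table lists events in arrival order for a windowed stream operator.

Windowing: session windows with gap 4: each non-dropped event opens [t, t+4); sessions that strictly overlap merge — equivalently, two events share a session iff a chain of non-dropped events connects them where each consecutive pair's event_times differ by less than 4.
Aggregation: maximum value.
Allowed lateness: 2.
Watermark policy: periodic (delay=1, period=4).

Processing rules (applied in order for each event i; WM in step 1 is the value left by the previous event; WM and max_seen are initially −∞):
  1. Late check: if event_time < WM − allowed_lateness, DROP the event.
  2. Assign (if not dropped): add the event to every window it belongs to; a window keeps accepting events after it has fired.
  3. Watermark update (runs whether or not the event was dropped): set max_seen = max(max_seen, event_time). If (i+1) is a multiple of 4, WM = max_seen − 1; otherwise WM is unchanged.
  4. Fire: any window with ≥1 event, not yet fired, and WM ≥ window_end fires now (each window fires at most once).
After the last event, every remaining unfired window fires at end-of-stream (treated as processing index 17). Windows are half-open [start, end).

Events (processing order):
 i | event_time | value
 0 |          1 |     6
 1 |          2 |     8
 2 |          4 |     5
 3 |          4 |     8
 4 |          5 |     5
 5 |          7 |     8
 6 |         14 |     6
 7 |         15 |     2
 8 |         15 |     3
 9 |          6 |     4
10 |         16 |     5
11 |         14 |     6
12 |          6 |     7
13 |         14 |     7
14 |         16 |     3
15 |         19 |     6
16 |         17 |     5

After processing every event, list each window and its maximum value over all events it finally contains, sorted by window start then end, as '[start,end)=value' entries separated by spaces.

[1,11)=8 [14,23)=7

i=0 t=1 v=6: → [1,5); WM=−∞
i=1 t=2 v=8: → [1,6); WM=−∞
i=2 t=4 v=5: → [1,8); WM=−∞
i=3 t=4 v=8: → [1,8); WM=3
i=4 t=5 v=5: → [1,9); WM=3
i=5 t=7 v=8: → [1,11); WM=3
i=6 t=14 v=6: → [14,18); WM=3
i=7 t=15 v=2: → [14,19); WM=14
i=8 t=15 v=3: → [14,19); WM=14
i=9 t=6 v=4: DROP (t<14-2); WM=14
i=10 t=16 v=5: → [14,20); WM=14
i=11 t=14 v=6: → [14,20); WM=15
i=12 t=6 v=7: DROP (t<15-2); WM=15
i=13 t=14 v=7: → [14,20); WM=15
i=14 t=16 v=3: → [14,20); WM=15
i=15 t=19 v=6: → [14,23); WM=18
i=16 t=17 v=5: → [14,23); WM=18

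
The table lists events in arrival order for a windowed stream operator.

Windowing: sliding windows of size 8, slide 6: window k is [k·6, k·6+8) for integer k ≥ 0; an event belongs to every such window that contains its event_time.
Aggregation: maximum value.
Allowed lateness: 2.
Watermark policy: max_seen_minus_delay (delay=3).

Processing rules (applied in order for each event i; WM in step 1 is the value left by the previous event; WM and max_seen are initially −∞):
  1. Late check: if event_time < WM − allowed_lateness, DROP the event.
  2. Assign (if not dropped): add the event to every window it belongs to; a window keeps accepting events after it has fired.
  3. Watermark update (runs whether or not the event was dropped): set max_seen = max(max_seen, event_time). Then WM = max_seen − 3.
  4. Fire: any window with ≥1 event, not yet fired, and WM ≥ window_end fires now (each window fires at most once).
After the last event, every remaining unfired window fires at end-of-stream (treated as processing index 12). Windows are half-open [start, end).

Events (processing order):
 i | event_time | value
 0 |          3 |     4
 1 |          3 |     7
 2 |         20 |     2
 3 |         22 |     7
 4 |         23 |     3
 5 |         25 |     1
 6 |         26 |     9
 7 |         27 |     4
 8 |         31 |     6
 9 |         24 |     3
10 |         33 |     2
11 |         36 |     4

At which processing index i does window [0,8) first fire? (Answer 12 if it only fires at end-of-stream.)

2

i=0 t=3 v=4: → [0,8); WM=0
i=1 t=3 v=7: → [0,8); WM=0
i=2 t=20 v=2: → [18,26); WM=17; [0,8) fires=7
i=3 t=22 v=7: → [18,26); WM=19
i=4 t=23 v=3: → [18,26); WM=20
i=5 t=25 v=1: → [24,32),[18,26); WM=22
i=6 t=26 v=9: → [24,32); WM=23
i=7 t=27 v=4: → [24,32); WM=24
i=8 t=31 v=6: → [30,38),[24,32); WM=28; [18,26) fires=7
i=9 t=24 v=3: DROP (t<28-2); WM=28
i=10 t=33 v=2: → [30,38); WM=30
i=11 t=36 v=4: → [36,44),[30,38); WM=33; [24,32) fires=9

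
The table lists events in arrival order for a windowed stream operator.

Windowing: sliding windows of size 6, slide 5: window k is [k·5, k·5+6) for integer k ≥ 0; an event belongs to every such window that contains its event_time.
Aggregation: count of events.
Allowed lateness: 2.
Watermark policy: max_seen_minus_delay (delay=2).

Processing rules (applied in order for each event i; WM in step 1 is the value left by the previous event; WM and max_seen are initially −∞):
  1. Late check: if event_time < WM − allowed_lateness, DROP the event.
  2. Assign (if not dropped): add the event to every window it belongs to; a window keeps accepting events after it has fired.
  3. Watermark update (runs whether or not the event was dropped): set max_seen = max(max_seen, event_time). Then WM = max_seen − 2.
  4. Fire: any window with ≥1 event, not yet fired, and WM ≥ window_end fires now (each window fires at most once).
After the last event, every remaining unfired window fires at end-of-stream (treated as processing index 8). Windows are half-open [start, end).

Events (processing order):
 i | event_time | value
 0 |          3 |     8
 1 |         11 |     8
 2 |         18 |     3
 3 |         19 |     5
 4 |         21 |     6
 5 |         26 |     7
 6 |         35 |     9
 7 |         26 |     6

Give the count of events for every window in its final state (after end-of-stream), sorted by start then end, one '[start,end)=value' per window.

[0,6)=1 [10,16)=1 [15,21)=2 [20,26)=1 [25,31)=1 [30,36)=1 [35,41)=1

i=0 t=3 v=8: → [0,6); WM=1
i=1 t=11 v=8: → [10,16); WM=9; [0,6) fires=1
i=2 t=18 v=3: → [15,21); WM=16; [10,16) fires=1
i=3 t=19 v=5: → [15,21); WM=17
i=4 t=21 v=6: → [20,26); WM=19
i=5 t=26 v=7: → [25,31); WM=24; [15,21) fires=2
i=6 t=35 v=9: → [35,41),[30,36); WM=33; [20,26) fires=1 [25,31) fires=1
i=7 t=26 v=6: DROP (t<33-2); WM=33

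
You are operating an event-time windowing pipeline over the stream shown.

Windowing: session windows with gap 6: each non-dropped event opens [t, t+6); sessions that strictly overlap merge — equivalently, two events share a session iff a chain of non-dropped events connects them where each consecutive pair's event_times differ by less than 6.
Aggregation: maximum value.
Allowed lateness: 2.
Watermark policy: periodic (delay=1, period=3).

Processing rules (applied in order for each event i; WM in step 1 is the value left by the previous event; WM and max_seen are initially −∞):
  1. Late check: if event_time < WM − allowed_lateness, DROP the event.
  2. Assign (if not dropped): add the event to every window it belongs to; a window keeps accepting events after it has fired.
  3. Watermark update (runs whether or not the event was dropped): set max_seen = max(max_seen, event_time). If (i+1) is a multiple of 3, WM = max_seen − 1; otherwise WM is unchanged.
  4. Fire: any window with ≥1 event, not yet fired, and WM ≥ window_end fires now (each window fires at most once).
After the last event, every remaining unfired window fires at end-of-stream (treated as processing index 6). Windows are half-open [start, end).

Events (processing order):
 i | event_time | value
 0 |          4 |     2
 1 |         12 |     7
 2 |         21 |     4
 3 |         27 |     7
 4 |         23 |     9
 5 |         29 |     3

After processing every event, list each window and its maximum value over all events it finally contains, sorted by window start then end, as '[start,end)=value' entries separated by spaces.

[4,10)=2 [12,18)=7 [21,35)=9

i=0 t=4 v=2: → [4,10); WM=−∞
i=1 t=12 v=7: → [12,18); WM=−∞
i=2 t=21 v=4: → [21,27); WM=20
i=3 t=27 v=7: → [27,33); WM=20
i=4 t=23 v=9: → [21,33); WM=20
i=5 t=29 v=3: → [21,35); WM=28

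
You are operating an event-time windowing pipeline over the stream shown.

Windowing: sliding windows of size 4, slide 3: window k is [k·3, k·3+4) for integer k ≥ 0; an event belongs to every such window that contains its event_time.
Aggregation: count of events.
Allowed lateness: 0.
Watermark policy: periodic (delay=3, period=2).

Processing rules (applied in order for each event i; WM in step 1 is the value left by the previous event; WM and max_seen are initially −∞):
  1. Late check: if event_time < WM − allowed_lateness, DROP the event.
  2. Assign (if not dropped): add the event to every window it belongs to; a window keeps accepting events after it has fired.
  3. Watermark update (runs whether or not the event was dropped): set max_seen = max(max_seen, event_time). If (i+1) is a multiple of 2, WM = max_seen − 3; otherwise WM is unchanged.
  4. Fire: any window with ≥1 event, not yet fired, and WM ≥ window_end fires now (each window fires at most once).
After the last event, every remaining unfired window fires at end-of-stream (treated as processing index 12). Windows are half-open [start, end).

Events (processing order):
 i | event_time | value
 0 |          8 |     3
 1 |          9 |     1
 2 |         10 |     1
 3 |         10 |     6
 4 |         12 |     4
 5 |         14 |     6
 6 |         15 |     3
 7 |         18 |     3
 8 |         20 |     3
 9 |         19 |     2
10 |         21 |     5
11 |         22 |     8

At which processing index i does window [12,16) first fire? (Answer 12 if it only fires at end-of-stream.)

9

i=0 t=8 v=3: → [6,10); WM=−∞
i=1 t=9 v=1: → [9,13),[6,10); WM=6
i=2 t=10 v=1: → [9,13); WM=6
i=3 t=10 v=6: → [9,13); WM=7
i=4 t=12 v=4: → [12,16),[9,13); WM=7
i=5 t=14 v=6: → [12,16); WM=11; [6,10) fires=2
i=6 t=15 v=3: → [15,19),[12,16); WM=11
i=7 t=18 v=3: → [18,22),[15,19); WM=15; [9,13) fires=4
i=8 t=20 v=3: → [18,22); WM=15
i=9 t=19 v=2: → [18,22); WM=17; [12,16) fires=3
i=10 t=21 v=5: → [21,25),[18,22); WM=17
i=11 t=22 v=8: → [21,25); WM=19; [15,19) fires=2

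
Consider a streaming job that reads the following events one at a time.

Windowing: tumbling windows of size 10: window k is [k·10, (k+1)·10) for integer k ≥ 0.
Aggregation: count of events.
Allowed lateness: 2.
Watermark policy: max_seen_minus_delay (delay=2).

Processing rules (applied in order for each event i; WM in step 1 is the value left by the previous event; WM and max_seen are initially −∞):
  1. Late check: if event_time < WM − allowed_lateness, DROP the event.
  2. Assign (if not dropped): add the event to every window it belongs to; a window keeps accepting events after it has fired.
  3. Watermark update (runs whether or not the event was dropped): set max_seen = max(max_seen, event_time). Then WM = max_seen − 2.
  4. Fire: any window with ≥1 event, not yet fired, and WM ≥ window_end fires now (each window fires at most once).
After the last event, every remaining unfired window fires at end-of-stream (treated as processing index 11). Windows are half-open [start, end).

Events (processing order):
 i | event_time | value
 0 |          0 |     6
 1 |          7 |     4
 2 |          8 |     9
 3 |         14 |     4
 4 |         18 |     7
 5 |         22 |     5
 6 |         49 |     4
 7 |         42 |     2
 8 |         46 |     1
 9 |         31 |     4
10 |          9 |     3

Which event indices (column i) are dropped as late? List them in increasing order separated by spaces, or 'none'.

7 9 10

i=0 t=0 v=6: → [0,10); WM=-2
i=1 t=7 v=4: → [0,10); WM=5
i=2 t=8 v=9: → [0,10); WM=6
i=3 t=14 v=4: → [10,20); WM=12; [0,10) fires=3
i=4 t=18 v=7: → [10,20); WM=16
i=5 t=22 v=5: → [20,30); WM=20; [10,20) fires=2
i=6 t=49 v=4: → [40,50); WM=47; [20,30) fires=1
i=7 t=42 v=2: DROP (t<47-2); WM=47
i=8 t=46 v=1: → [40,50); WM=47
i=9 t=31 v=4: DROP (t<47-2); WM=47
i=10 t=9 v=3: DROP (t<47-2); WM=47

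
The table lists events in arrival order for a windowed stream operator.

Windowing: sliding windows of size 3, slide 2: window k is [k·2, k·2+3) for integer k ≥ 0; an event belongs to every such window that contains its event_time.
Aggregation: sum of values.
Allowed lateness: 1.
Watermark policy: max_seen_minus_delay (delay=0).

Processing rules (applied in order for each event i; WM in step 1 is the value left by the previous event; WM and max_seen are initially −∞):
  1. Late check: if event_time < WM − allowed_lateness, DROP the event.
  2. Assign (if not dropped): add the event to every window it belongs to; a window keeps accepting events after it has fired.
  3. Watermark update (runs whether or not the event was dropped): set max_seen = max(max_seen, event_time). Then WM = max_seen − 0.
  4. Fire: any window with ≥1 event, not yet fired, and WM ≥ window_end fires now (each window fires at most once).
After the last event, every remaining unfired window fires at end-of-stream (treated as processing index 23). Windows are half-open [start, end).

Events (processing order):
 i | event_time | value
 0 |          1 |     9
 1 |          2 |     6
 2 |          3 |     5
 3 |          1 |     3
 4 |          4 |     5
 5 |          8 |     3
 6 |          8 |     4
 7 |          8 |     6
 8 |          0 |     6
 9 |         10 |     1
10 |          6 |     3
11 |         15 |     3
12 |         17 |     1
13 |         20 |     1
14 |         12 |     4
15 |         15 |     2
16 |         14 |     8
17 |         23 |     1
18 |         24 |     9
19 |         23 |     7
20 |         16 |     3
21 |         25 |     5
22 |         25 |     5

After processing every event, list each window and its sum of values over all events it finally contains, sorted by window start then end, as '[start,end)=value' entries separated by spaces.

i=0 t=1 v=9: → [0,3); WM=1
i=1 t=2 v=6: → [2,5),[0,3); WM=2
i=2 t=3 v=5: → [2,5); WM=3; [0,3) fires=15
i=3 t=1 v=3: DROP (t<3-1); WM=3
i=4 t=4 v=5: → [4,7),[2,5); WM=4
i=5 t=8 v=3: → [8,11),[6,9); WM=8; [2,5) fires=16 [4,7) fires=5
i=6 t=8 v=4: → [8,11),[6,9); WM=8
i=7 t=8 v=6: → [8,11),[6,9); WM=8
i=8 t=0 v=6: DROP (t<8-1); WM=8
i=9 t=10 v=1: → [10,13),[8,11); WM=10; [6,9) fires=13
i=10 t=6 v=3: DROP (t<10-1); WM=10
i=11 t=15 v=3: → [14,17); WM=15; [8,11) fires=14 [10,13) fires=1
i=12 t=17 v=1: → [16,19); WM=17; [14,17) fires=3
i=13 t=20 v=1: → [20,23),[18,21); WM=20; [16,19) fires=1
i=14 t=12 v=4: DROP (t<20-1); WM=20
i=15 t=15 v=2: DROP (t<20-1); WM=20
i=16 t=14 v=8: DROP (t<20-1); WM=20
i=17 t=23 v=1: → [22,25); WM=23; [18,21) fires=1 [20,23) fires=1
i=18 t=24 v=9: → [24,27),[22,25); WM=24
i=19 t=23 v=7: → [22,25); WM=24
i=20 t=16 v=3: DROP (t<24-1); WM=24
i=21 t=25 v=5: → [24,27); WM=25; [22,25) fires=17
i=22 t=25 v=5: → [24,27); WM=25

[0,3)=15 [2,5)=16 [4,7)=5 [6,9)=13 [8,11)=14 [10,13)=1 [14,17)=3 [16,19)=1 [18,21)=1 [20,23)=1 [22,25)=17 [24,27)=19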